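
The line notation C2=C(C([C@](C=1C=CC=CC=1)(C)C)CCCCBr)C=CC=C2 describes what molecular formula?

C20H25Br

Heavy atoms from the SMILES: 1 Br, 20 C.
Implicit hydrogens by atom environment:
  10 × C (aromatic): 1 H each → 10
  4 × C: 2 H each → 8
  2 × C: 3 H each → 6
  2 × C (aromatic): no H
  1 × Br: no H
  1 × C: 1 H
  1 × C: no H
  Total hydrogens = 25.
Molecular formula: C20H25Br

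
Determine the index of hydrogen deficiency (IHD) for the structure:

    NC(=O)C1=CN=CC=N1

5

Molecular formula from the SMILES: C5H5N3O.
DoU = (2C + 2 + N − H − X)/2 = (2·5 + 2 + 3 − 5 − 0)/2 = 10/2 = 5.
(Structurally: 1 ring(s) + 4 π bond(s) = 5.)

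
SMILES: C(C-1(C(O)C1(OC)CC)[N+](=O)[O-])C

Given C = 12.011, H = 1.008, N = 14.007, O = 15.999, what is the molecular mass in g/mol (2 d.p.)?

Molecular formula: C8H15NO4.
M = 8×12.011 + 15×1.008 + 1×14.007 + 4×15.999 = 189.21 g/mol.

189.21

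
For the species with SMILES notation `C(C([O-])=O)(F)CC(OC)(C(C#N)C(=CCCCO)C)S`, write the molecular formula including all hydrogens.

C13H19FNO4S-

Heavy atoms from the SMILES: 13 C, 1 F, 1 N, 4 O, 1 S.
Implicit hydrogens by atom environment:
  4 × C: 2 H each → 8
  4 × C: no H
  3 × C: 1 H each → 3
  2 × C: 3 H each → 6
  2 × O: no H
  1 × F: no H
  1 × N: no H
  1 × O: 1 H
  1 × O (charge -1): no H
  1 × S: 1 H
  Total hydrogens = 19.
Net charge -1.
Molecular formula: C13H19FNO4S-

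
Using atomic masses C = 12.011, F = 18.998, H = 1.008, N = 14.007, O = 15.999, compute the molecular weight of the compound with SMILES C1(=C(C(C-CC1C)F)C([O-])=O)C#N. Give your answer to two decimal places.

182.17

Molecular formula: C9H9FNO2-.
M = 9×12.011 + 1×18.998 + 9×1.008 + 1×14.007 + 2×15.999 = 182.17 g/mol.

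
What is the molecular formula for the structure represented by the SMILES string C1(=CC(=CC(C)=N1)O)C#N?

C7H6N2O

Heavy atoms from the SMILES: 7 C, 2 N, 1 O.
Implicit hydrogens by atom environment:
  3 × C (aromatic): no H
  2 × C (aromatic): 1 H each → 2
  1 × C: 3 H
  1 × C: no H
  1 × N (aromatic): no H
  1 × N: no H
  1 × O: 1 H
  Total hydrogens = 6.
Molecular formula: C7H6N2O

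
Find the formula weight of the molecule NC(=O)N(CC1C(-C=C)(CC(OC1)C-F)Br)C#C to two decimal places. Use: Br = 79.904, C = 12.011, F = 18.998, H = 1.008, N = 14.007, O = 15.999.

Molecular formula: C12H16BrFN2O2.
M = 1×79.904 + 12×12.011 + 1×18.998 + 16×1.008 + 2×14.007 + 2×15.999 = 319.17 g/mol.

319.17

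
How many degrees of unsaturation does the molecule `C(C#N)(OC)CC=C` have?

3

Molecular formula from the SMILES: C6H9NO.
DoU = (2C + 2 + N − H − X)/2 = (2·6 + 2 + 1 − 9 − 0)/2 = 6/2 = 3.
(Structurally: 0 ring(s) + 3 π bond(s) = 3.)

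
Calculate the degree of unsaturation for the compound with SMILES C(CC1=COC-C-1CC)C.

Molecular formula from the SMILES: C9H16O.
DoU = (2C + 2 + N − H − X)/2 = (2·9 + 2 + 0 − 16 − 0)/2 = 4/2 = 2.
(Structurally: 1 ring(s) + 1 π bond(s) = 2.)

2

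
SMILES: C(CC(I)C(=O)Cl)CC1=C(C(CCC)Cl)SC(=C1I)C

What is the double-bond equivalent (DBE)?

Molecular formula from the SMILES: C14H18Cl2I2OS.
DoU = (2C + 2 + N − H − X)/2 = (2·14 + 2 + 0 − 18 − 4)/2 = 8/2 = 4.
(Structurally: 1 ring(s) + 3 π bond(s) = 4.)

4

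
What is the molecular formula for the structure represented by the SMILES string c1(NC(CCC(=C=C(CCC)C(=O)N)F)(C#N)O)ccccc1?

Heavy atoms from the SMILES: 17 C, 1 F, 3 N, 2 O.
Implicit hydrogens by atom environment:
  6 × C: no H
  5 × C (aromatic): 1 H each → 5
  4 × C: 2 H each → 8
  1 × C: 3 H
  1 × C (aromatic): no H
  1 × F: no H
  1 × N: 2 H
  1 × N: 1 H
  1 × N: no H
  1 × O: 1 H
  1 × O: no H
  Total hydrogens = 20.
Molecular formula: C17H20FN3O2

C17H20FN3O2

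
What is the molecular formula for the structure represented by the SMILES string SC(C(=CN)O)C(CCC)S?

Heavy atoms from the SMILES: 7 C, 1 N, 1 O, 2 S.
Implicit hydrogens by atom environment:
  3 × C: 1 H each → 3
  2 × C: 2 H each → 4
  2 × S: 1 H each → 2
  1 × C: 3 H
  1 × C: no H
  1 × N: 2 H
  1 × O: 1 H
  Total hydrogens = 15.
Molecular formula: C7H15NOS2

C7H15NOS2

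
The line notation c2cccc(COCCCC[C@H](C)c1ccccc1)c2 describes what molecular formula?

Heavy atoms from the SMILES: 19 C, 1 O.
Implicit hydrogens by atom environment:
  10 × C (aromatic): 1 H each → 10
  5 × C: 2 H each → 10
  2 × C (aromatic): no H
  1 × C: 3 H
  1 × C: 1 H
  1 × O: no H
  Total hydrogens = 24.
Molecular formula: C19H24O

C19H24O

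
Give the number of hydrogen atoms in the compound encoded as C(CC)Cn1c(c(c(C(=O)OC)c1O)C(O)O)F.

Hydrogens are implicit in SMILES; fill each atom to its normal valence:
  4 × C (aromatic): no H
  3 × C: 2 H each → 6
  3 × O: 1 H each → 3
  2 × C: 3 H each → 6
  2 × O: no H
  1 × C: 1 H
  1 × C: no H
  1 × F: no H
  1 × N (aromatic): no H
  Total hydrogens = 16.

16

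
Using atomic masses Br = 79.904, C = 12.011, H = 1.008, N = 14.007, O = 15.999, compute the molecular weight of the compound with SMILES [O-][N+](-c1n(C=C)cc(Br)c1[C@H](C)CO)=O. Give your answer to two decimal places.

Molecular formula: C9H11BrN2O3.
M = 1×79.904 + 9×12.011 + 11×1.008 + 2×14.007 + 3×15.999 = 275.10 g/mol.

275.10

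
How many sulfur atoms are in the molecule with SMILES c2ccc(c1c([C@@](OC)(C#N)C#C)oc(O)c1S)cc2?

The symbol for sulfur appears 1 time in the SMILES.

1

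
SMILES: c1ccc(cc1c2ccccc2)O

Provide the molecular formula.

C12H10O

Heavy atoms from the SMILES: 12 C, 1 O.
Implicit hydrogens by atom environment:
  9 × C (aromatic): 1 H each → 9
  3 × C (aromatic): no H
  1 × O: 1 H
  Total hydrogens = 10.
Molecular formula: C12H10O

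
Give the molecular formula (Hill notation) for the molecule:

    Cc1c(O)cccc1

C7H8O

Heavy atoms from the SMILES: 7 C, 1 O.
Implicit hydrogens by atom environment:
  4 × C (aromatic): 1 H each → 4
  2 × C (aromatic): no H
  1 × C: 3 H
  1 × O: 1 H
  Total hydrogens = 8.
Molecular formula: C7H8O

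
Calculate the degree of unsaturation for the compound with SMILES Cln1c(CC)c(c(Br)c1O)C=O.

4

Molecular formula from the SMILES: C7H7BrClNO2.
DoU = (2C + 2 + N − H − X)/2 = (2·7 + 2 + 1 − 7 − 2)/2 = 8/2 = 4.
(Structurally: 1 ring(s) + 3 π bond(s) = 4.)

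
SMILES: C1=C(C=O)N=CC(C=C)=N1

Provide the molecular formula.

C7H6N2O

Heavy atoms from the SMILES: 7 C, 2 N, 1 O.
Implicit hydrogens by atom environment:
  2 × C (aromatic): 1 H each → 2
  2 × C: 1 H each → 2
  2 × C (aromatic): no H
  2 × N (aromatic): no H
  1 × C: 2 H
  1 × O: no H
  Total hydrogens = 6.
Molecular formula: C7H6N2O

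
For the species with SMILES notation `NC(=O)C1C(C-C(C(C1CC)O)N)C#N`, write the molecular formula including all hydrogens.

C10H17N3O2

Heavy atoms from the SMILES: 10 C, 3 N, 2 O.
Implicit hydrogens by atom environment:
  5 × C: 1 H each → 5
  2 × C: 2 H each → 4
  2 × C: no H
  2 × N: 2 H each → 4
  1 × C: 3 H
  1 × N: no H
  1 × O: 1 H
  1 × O: no H
  Total hydrogens = 17.
Molecular formula: C10H17N3O2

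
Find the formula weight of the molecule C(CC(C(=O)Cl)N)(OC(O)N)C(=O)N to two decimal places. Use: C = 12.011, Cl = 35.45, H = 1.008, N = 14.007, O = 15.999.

225.63

Molecular formula: C6H12ClN3O4.
M = 6×12.011 + 1×35.45 + 12×1.008 + 3×14.007 + 4×15.999 = 225.63 g/mol.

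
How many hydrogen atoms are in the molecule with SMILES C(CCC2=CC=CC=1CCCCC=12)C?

Hydrogens are implicit in SMILES; fill each atom to its normal valence:
  7 × C: 2 H each → 14
  3 × C (aromatic): 1 H each → 3
  3 × C (aromatic): no H
  1 × C: 3 H
  Total hydrogens = 20.

20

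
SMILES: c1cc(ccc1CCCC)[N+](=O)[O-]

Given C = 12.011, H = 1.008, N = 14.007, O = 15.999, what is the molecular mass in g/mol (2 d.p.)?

Molecular formula: C10H13NO2.
M = 10×12.011 + 13×1.008 + 1×14.007 + 2×15.999 = 179.22 g/mol.

179.22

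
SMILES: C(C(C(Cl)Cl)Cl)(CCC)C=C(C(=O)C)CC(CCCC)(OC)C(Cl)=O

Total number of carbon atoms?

18

The symbol for carbon appears 18 times in the SMILES. (Cl is a single chlorine, not C + l.)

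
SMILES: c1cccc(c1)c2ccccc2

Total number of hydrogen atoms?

Hydrogens are implicit in SMILES; fill each atom to its normal valence:
  10 × C (aromatic): 1 H each → 10
  2 × C (aromatic): no H
  Total hydrogens = 10.

10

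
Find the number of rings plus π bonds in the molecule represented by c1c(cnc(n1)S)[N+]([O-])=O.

Molecular formula from the SMILES: C4H3N3O2S.
DoU = (2C + 2 + N − H − X)/2 = (2·4 + 2 + 3 − 3 − 0)/2 = 10/2 = 5.
(Structurally: 1 ring(s) + 4 π bond(s) = 5.)

5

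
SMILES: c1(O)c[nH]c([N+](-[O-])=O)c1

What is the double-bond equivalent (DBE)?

4

Molecular formula from the SMILES: C4H4N2O3.
DoU = (2C + 2 + N − H − X)/2 = (2·4 + 2 + 2 − 4 − 0)/2 = 8/2 = 4.
(Structurally: 1 ring(s) + 3 π bond(s) = 4.)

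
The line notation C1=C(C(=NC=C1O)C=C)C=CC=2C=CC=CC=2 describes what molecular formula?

Heavy atoms from the SMILES: 15 C, 1 N, 1 O.
Implicit hydrogens by atom environment:
  7 × C (aromatic): 1 H each → 7
  4 × C (aromatic): no H
  3 × C: 1 H each → 3
  1 × C: 2 H
  1 × N (aromatic): no H
  1 × O: 1 H
  Total hydrogens = 13.
Molecular formula: C15H13NO

C15H13NO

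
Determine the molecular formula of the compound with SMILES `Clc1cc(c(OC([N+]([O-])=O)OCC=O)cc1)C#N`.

C10H7ClN2O5

Heavy atoms from the SMILES: 10 C, 1 Cl, 2 N, 5 O.
Implicit hydrogens by atom environment:
  4 × O: no H
  3 × C (aromatic): 1 H each → 3
  3 × C (aromatic): no H
  2 × C: 1 H each → 2
  1 × C: 2 H
  1 × C: no H
  1 × Cl: no H
  1 × N: no H
  1 × N (charge +1): no H
  1 × O (charge -1): no H
  Total hydrogens = 7.
Molecular formula: C10H7ClN2O5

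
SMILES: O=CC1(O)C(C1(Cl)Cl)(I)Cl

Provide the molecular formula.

C4H2Cl3IO2

Heavy atoms from the SMILES: 4 C, 3 Cl, 1 I, 2 O.
Implicit hydrogens by atom environment:
  3 × C: no H
  3 × Cl: no H
  1 × C: 1 H
  1 × I: no H
  1 × O: 1 H
  1 × O: no H
  Total hydrogens = 2.
Molecular formula: C4H2Cl3IO2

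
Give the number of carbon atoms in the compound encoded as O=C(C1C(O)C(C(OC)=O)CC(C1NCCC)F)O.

The symbol for carbon appears 12 times in the SMILES.

12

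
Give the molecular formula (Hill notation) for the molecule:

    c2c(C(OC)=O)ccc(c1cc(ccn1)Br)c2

Heavy atoms from the SMILES: 1 Br, 13 C, 1 N, 2 O.
Implicit hydrogens by atom environment:
  7 × C (aromatic): 1 H each → 7
  4 × C (aromatic): no H
  2 × O: no H
  1 × Br: no H
  1 × C: 3 H
  1 × C: no H
  1 × N (aromatic): no H
  Total hydrogens = 10.
Molecular formula: C13H10BrNO2

C13H10BrNO2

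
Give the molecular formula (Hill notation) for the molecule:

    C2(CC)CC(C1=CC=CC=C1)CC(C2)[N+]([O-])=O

Heavy atoms from the SMILES: 14 C, 1 N, 2 O.
Implicit hydrogens by atom environment:
  5 × C (aromatic): 1 H each → 5
  4 × C: 2 H each → 8
  3 × C: 1 H each → 3
  1 × C: 3 H
  1 × C (aromatic): no H
  1 × N (charge +1): no H
  1 × O: no H
  1 × O (charge -1): no H
  Total hydrogens = 19.
Molecular formula: C14H19NO2

C14H19NO2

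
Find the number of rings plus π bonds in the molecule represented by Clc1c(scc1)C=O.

4

Molecular formula from the SMILES: C5H3ClOS.
DoU = (2C + 2 + N − H − X)/2 = (2·5 + 2 + 0 − 3 − 1)/2 = 8/2 = 4.
(Structurally: 1 ring(s) + 3 π bond(s) = 4.)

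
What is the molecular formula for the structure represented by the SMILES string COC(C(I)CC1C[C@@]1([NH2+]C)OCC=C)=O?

Heavy atoms from the SMILES: 11 C, 1 I, 1 N, 3 O.
Implicit hydrogens by atom environment:
  4 × C: 2 H each → 8
  3 × C: 1 H each → 3
  3 × O: no H
  2 × C: 3 H each → 6
  2 × C: no H
  1 × I: no H
  1 × N (charge +1): 2 H
  Total hydrogens = 19.
Net charge +1.
Molecular formula: C11H19INO3+

C11H19INO3+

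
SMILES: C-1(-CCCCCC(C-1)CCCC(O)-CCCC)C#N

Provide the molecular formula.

C17H31NO

Heavy atoms from the SMILES: 17 C, 1 N, 1 O.
Implicit hydrogens by atom environment:
  12 × C: 2 H each → 24
  3 × C: 1 H each → 3
  1 × C: 3 H
  1 × C: no H
  1 × N: no H
  1 × O: 1 H
  Total hydrogens = 31.
Molecular formula: C17H31NO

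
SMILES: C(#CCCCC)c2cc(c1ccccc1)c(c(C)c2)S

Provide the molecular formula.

Heavy atoms from the SMILES: 19 C, 1 S.
Implicit hydrogens by atom environment:
  7 × C (aromatic): 1 H each → 7
  5 × C (aromatic): no H
  3 × C: 2 H each → 6
  2 × C: 3 H each → 6
  2 × C: no H
  1 × S: 1 H
  Total hydrogens = 20.
Molecular formula: C19H20S

C19H20S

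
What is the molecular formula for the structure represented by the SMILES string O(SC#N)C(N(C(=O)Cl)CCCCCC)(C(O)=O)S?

Heavy atoms from the SMILES: 10 C, 1 Cl, 2 N, 4 O, 2 S.
Implicit hydrogens by atom environment:
  5 × C: 2 H each → 10
  4 × C: no H
  3 × O: no H
  2 × N: no H
  1 × C: 3 H
  1 × Cl: no H
  1 × O: 1 H
  1 × S: 1 H
  1 × S: no H
  Total hydrogens = 15.
Molecular formula: C10H15ClN2O4S2

C10H15ClN2O4S2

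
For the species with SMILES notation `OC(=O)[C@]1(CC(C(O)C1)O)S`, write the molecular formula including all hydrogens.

C6H10O4S

Heavy atoms from the SMILES: 6 C, 4 O, 1 S.
Implicit hydrogens by atom environment:
  3 × O: 1 H each → 3
  2 × C: 2 H each → 4
  2 × C: 1 H each → 2
  2 × C: no H
  1 × O: no H
  1 × S: 1 H
  Total hydrogens = 10.
Molecular formula: C6H10O4S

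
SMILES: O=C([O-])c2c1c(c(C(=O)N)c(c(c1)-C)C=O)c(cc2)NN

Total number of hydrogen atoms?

Hydrogens are implicit in SMILES; fill each atom to its normal valence:
  7 × C (aromatic): no H
  3 × C (aromatic): 1 H each → 3
  3 × O: no H
  2 × C: no H
  2 × N: 2 H each → 4
  1 × C: 3 H
  1 × C: 1 H
  1 × N: 1 H
  1 × O (charge -1): no H
  Total hydrogens = 12.

12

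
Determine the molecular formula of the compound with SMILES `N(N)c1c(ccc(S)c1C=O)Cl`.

Heavy atoms from the SMILES: 7 C, 1 Cl, 2 N, 1 O, 1 S.
Implicit hydrogens by atom environment:
  4 × C (aromatic): no H
  2 × C (aromatic): 1 H each → 2
  1 × C: 1 H
  1 × Cl: no H
  1 × N: 2 H
  1 × N: 1 H
  1 × O: no H
  1 × S: 1 H
  Total hydrogens = 7.
Molecular formula: C7H7ClN2OS

C7H7ClN2OS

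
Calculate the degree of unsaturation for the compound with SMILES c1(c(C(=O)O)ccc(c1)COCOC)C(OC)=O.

Molecular formula from the SMILES: C12H14O6.
DoU = (2C + 2 + N − H − X)/2 = (2·12 + 2 + 0 − 14 − 0)/2 = 12/2 = 6.
(Structurally: 1 ring(s) + 5 π bond(s) = 6.)

6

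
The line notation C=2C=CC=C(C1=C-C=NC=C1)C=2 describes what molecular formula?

Heavy atoms from the SMILES: 11 C, 1 N.
Implicit hydrogens by atom environment:
  9 × C (aromatic): 1 H each → 9
  2 × C (aromatic): no H
  1 × N (aromatic): no H
  Total hydrogens = 9.
Molecular formula: C11H9N

C11H9N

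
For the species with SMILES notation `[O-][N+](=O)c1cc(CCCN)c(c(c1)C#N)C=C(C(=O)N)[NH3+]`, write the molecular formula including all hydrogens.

Heavy atoms from the SMILES: 13 C, 5 N, 3 O.
Implicit hydrogens by atom environment:
  4 × C (aromatic): no H
  3 × C: 2 H each → 6
  3 × C: no H
  2 × C (aromatic): 1 H each → 2
  2 × N: 2 H each → 4
  2 × O: no H
  1 × C: 1 H
  1 × N (charge +1): 3 H
  1 × N: no H
  1 × N (charge +1): no H
  1 × O (charge -1): no H
  Total hydrogens = 16.
Net charge +1.
Molecular formula: C13H16N5O3+

C13H16N5O3+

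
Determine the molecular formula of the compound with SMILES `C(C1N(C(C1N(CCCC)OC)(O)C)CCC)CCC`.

C16H34N2O2

Heavy atoms from the SMILES: 16 C, 2 N, 2 O.
Implicit hydrogens by atom environment:
  8 × C: 2 H each → 16
  5 × C: 3 H each → 15
  2 × C: 1 H each → 2
  2 × N: no H
  1 × C: no H
  1 × O: 1 H
  1 × O: no H
  Total hydrogens = 34.
Molecular formula: C16H34N2O2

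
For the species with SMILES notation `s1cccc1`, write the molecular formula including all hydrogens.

C4H4S

Heavy atoms from the SMILES: 4 C, 1 S.
Implicit hydrogens by atom environment:
  4 × C (aromatic): 1 H each → 4
  1 × S (aromatic): no H
  Total hydrogens = 4.
Molecular formula: C4H4S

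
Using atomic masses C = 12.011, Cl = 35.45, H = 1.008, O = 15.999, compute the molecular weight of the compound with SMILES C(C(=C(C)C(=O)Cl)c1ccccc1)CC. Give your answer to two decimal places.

Molecular formula: C13H15ClO.
M = 13×12.011 + 1×35.45 + 15×1.008 + 1×15.999 = 222.71 g/mol.

222.71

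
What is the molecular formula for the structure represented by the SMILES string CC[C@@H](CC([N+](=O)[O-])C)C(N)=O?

Heavy atoms from the SMILES: 7 C, 2 N, 3 O.
Implicit hydrogens by atom environment:
  2 × C: 3 H each → 6
  2 × C: 2 H each → 4
  2 × C: 1 H each → 2
  2 × O: no H
  1 × C: no H
  1 × N: 2 H
  1 × N (charge +1): no H
  1 × O (charge -1): no H
  Total hydrogens = 14.
Molecular formula: C7H14N2O3

C7H14N2O3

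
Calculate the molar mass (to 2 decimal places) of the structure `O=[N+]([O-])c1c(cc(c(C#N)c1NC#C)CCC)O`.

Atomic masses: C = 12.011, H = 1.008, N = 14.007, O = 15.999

Molecular formula: C12H11N3O3.
M = 12×12.011 + 11×1.008 + 3×14.007 + 3×15.999 = 245.24 g/mol.

245.24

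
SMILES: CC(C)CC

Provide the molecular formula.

Heavy atoms from the SMILES: 5 C.
Implicit hydrogens by atom environment:
  3 × C: 3 H each → 9
  1 × C: 2 H
  1 × C: 1 H
  Total hydrogens = 12.
Molecular formula: C5H12

C5H12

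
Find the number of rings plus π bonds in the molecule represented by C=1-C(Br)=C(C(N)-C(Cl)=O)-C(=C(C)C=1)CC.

5

Molecular formula from the SMILES: C11H13BrClNO.
DoU = (2C + 2 + N − H − X)/2 = (2·11 + 2 + 1 − 13 − 2)/2 = 10/2 = 5.
(Structurally: 1 ring(s) + 4 π bond(s) = 5.)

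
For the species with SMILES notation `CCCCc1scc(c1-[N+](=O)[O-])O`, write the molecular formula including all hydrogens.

C8H11NO3S

Heavy atoms from the SMILES: 8 C, 1 N, 3 O, 1 S.
Implicit hydrogens by atom environment:
  3 × C: 2 H each → 6
  3 × C (aromatic): no H
  1 × C: 3 H
  1 × C (aromatic): 1 H
  1 × N (charge +1): no H
  1 × O: 1 H
  1 × O: no H
  1 × O (charge -1): no H
  1 × S (aromatic): no H
  Total hydrogens = 11.
Molecular formula: C8H11NO3S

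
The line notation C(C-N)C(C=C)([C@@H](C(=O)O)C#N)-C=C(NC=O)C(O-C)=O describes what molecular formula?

C13H17N3O5

Heavy atoms from the SMILES: 13 C, 3 N, 5 O.
Implicit hydrogens by atom environment:
  5 × C: no H
  4 × C: 1 H each → 4
  4 × O: no H
  3 × C: 2 H each → 6
  1 × C: 3 H
  1 × N: 2 H
  1 × N: 1 H
  1 × N: no H
  1 × O: 1 H
  Total hydrogens = 17.
Molecular formula: C13H17N3O5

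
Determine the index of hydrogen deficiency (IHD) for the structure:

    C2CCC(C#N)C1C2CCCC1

Molecular formula from the SMILES: C11H17N.
DoU = (2C + 2 + N − H − X)/2 = (2·11 + 2 + 1 − 17 − 0)/2 = 8/2 = 4.
(Structurally: 2 ring(s) + 2 π bond(s) = 4.)

4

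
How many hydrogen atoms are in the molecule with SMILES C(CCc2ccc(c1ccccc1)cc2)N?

Hydrogens are implicit in SMILES; fill each atom to its normal valence:
  9 × C (aromatic): 1 H each → 9
  3 × C: 2 H each → 6
  3 × C (aromatic): no H
  1 × N: 2 H
  Total hydrogens = 17.

17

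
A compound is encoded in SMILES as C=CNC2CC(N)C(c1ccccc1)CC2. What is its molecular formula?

C14H20N2

Heavy atoms from the SMILES: 14 C, 2 N.
Implicit hydrogens by atom environment:
  5 × C (aromatic): 1 H each → 5
  4 × C: 2 H each → 8
  4 × C: 1 H each → 4
  1 × C (aromatic): no H
  1 × N: 2 H
  1 × N: 1 H
  Total hydrogens = 20.
Molecular formula: C14H20N2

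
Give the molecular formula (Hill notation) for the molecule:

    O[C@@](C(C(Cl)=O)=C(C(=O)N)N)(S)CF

Heavy atoms from the SMILES: 6 C, 1 Cl, 1 F, 2 N, 3 O, 1 S.
Implicit hydrogens by atom environment:
  5 × C: no H
  2 × N: 2 H each → 4
  2 × O: no H
  1 × C: 2 H
  1 × Cl: no H
  1 × F: no H
  1 × O: 1 H
  1 × S: 1 H
  Total hydrogens = 8.
Molecular formula: C6H8ClFN2O3S

C6H8ClFN2O3S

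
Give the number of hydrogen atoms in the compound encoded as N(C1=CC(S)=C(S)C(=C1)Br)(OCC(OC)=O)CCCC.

18

Hydrogens are implicit in SMILES; fill each atom to its normal valence:
  4 × C: 2 H each → 8
  4 × C (aromatic): no H
  3 × O: no H
  2 × C: 3 H each → 6
  2 × C (aromatic): 1 H each → 2
  2 × S: 1 H each → 2
  1 × Br: no H
  1 × C: no H
  1 × N: no H
  Total hydrogens = 18.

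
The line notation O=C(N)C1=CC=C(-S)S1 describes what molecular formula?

Heavy atoms from the SMILES: 5 C, 1 N, 1 O, 2 S.
Implicit hydrogens by atom environment:
  2 × C (aromatic): 1 H each → 2
  2 × C (aromatic): no H
  1 × C: no H
  1 × N: 2 H
  1 × O: no H
  1 × S: 1 H
  1 × S (aromatic): no H
  Total hydrogens = 5.
Molecular formula: C5H5NOS2

C5H5NOS2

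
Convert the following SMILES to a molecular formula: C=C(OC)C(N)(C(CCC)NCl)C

Heavy atoms from the SMILES: 9 C, 1 Cl, 2 N, 1 O.
Implicit hydrogens by atom environment:
  3 × C: 3 H each → 9
  3 × C: 2 H each → 6
  2 × C: no H
  1 × C: 1 H
  1 × Cl: no H
  1 × N: 2 H
  1 × N: 1 H
  1 × O: no H
  Total hydrogens = 19.
Molecular formula: C9H19ClN2O

C9H19ClN2O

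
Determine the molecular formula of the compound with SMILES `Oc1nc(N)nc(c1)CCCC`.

C8H13N3O

Heavy atoms from the SMILES: 8 C, 3 N, 1 O.
Implicit hydrogens by atom environment:
  3 × C: 2 H each → 6
  3 × C (aromatic): no H
  2 × N (aromatic): no H
  1 × C: 3 H
  1 × C (aromatic): 1 H
  1 × N: 2 H
  1 × O: 1 H
  Total hydrogens = 13.
Molecular formula: C8H13N3O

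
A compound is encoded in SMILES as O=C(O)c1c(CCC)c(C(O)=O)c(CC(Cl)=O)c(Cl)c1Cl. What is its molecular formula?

C13H11Cl3O5

Heavy atoms from the SMILES: 13 C, 3 Cl, 5 O.
Implicit hydrogens by atom environment:
  6 × C (aromatic): no H
  3 × C: 2 H each → 6
  3 × C: no H
  3 × Cl: no H
  3 × O: no H
  2 × O: 1 H each → 2
  1 × C: 3 H
  Total hydrogens = 11.
Molecular formula: C13H11Cl3O5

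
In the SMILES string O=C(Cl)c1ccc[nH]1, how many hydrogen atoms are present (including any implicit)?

Hydrogens are implicit in SMILES; fill each atom to its normal valence:
  3 × C (aromatic): 1 H each → 3
  1 × C (aromatic): no H
  1 × C: no H
  1 × Cl: no H
  1 × N (aromatic): 1 H
  1 × O: no H
  Total hydrogens = 4.

4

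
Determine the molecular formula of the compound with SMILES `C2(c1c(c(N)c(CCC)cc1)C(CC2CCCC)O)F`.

C17H26FNO

Heavy atoms from the SMILES: 17 C, 1 F, 1 N, 1 O.
Implicit hydrogens by atom environment:
  6 × C: 2 H each → 12
  4 × C (aromatic): no H
  3 × C: 1 H each → 3
  2 × C: 3 H each → 6
  2 × C (aromatic): 1 H each → 2
  1 × F: no H
  1 × N: 2 H
  1 × O: 1 H
  Total hydrogens = 26.
Molecular formula: C17H26FNO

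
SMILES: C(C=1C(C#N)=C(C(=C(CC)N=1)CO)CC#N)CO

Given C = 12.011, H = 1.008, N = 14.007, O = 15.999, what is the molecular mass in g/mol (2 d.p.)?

Molecular formula: C13H15N3O2.
M = 13×12.011 + 15×1.008 + 3×14.007 + 2×15.999 = 245.28 g/mol.

245.28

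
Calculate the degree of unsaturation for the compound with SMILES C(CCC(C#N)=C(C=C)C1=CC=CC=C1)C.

8

Molecular formula from the SMILES: C15H17N.
DoU = (2C + 2 + N − H − X)/2 = (2·15 + 2 + 1 − 17 − 0)/2 = 16/2 = 8.
(Structurally: 1 ring(s) + 7 π bond(s) = 8.)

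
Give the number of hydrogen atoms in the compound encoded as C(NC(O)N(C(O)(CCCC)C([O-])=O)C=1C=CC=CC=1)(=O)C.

21

Hydrogens are implicit in SMILES; fill each atom to its normal valence:
  5 × C (aromatic): 1 H each → 5
  3 × C: 2 H each → 6
  3 × C: no H
  2 × C: 3 H each → 6
  2 × O: 1 H each → 2
  2 × O: no H
  1 × C: 1 H
  1 × C (aromatic): no H
  1 × N: 1 H
  1 × N: no H
  1 × O (charge -1): no H
  Total hydrogens = 21.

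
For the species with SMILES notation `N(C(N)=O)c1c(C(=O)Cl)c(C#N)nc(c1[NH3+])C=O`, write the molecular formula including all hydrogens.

C9H7ClN5O3+

Heavy atoms from the SMILES: 9 C, 1 Cl, 5 N, 3 O.
Implicit hydrogens by atom environment:
  5 × C (aromatic): no H
  3 × C: no H
  3 × O: no H
  1 × C: 1 H
  1 × Cl: no H
  1 × N (charge +1): 3 H
  1 × N: 2 H
  1 × N: 1 H
  1 × N (aromatic): no H
  1 × N: no H
  Total hydrogens = 7.
Net charge +1.
Molecular formula: C9H7ClN5O3+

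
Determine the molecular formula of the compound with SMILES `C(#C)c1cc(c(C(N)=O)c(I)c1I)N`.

Heavy atoms from the SMILES: 9 C, 2 I, 2 N, 1 O.
Implicit hydrogens by atom environment:
  5 × C (aromatic): no H
  2 × C: no H
  2 × I: no H
  2 × N: 2 H each → 4
  1 × C (aromatic): 1 H
  1 × C: 1 H
  1 × O: no H
  Total hydrogens = 6.
Molecular formula: C9H6I2N2O

C9H6I2N2O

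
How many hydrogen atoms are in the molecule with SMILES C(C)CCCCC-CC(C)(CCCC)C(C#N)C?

Hydrogens are implicit in SMILES; fill each atom to its normal valence:
  10 × C: 2 H each → 20
  4 × C: 3 H each → 12
  2 × C: no H
  1 × C: 1 H
  1 × N: no H
  Total hydrogens = 33.

33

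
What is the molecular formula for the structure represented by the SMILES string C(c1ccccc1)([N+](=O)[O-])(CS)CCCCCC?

C14H21NO2S

Heavy atoms from the SMILES: 14 C, 1 N, 2 O, 1 S.
Implicit hydrogens by atom environment:
  6 × C: 2 H each → 12
  5 × C (aromatic): 1 H each → 5
  1 × C: 3 H
  1 × C: no H
  1 × C (aromatic): no H
  1 × N (charge +1): no H
  1 × O: no H
  1 × O (charge -1): no H
  1 × S: 1 H
  Total hydrogens = 21.
Molecular formula: C14H21NO2S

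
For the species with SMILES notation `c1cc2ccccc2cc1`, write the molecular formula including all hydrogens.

C10H8

Heavy atoms from the SMILES: 10 C.
Implicit hydrogens by atom environment:
  8 × C (aromatic): 1 H each → 8
  2 × C (aromatic): no H
  Total hydrogens = 8.
Molecular formula: C10H8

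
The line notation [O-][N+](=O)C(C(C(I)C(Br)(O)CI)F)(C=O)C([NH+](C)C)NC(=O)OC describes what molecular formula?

Heavy atoms from the SMILES: 1 Br, 11 C, 1 F, 2 I, 3 N, 6 O.
Implicit hydrogens by atom environment:
  4 × C: 1 H each → 4
  4 × O: no H
  3 × C: 3 H each → 9
  3 × C: no H
  2 × I: no H
  1 × Br: no H
  1 × C: 2 H
  1 × F: no H
  1 × N: 1 H
  1 × N (charge +1): 1 H
  1 × N (charge +1): no H
  1 × O: 1 H
  1 × O (charge -1): no H
  Total hydrogens = 18.
Net charge +1.
Molecular formula: C11H18BrFI2N3O6+

C11H18BrFI2N3O6+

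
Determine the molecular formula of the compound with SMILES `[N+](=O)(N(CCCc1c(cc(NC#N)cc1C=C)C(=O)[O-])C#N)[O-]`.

Heavy atoms from the SMILES: 14 C, 5 N, 4 O.
Implicit hydrogens by atom environment:
  4 × C: 2 H each → 8
  4 × C (aromatic): no H
  3 × C: no H
  3 × N: no H
  2 × C (aromatic): 1 H each → 2
  2 × O: no H
  2 × O (charge -1): no H
  1 × C: 1 H
  1 × N: 1 H
  1 × N (charge +1): no H
  Total hydrogens = 12.
Net charge -1.
Molecular formula: C14H12N5O4-

C14H12N5O4-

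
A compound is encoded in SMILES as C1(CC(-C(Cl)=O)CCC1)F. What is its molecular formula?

Heavy atoms from the SMILES: 7 C, 1 Cl, 1 F, 1 O.
Implicit hydrogens by atom environment:
  4 × C: 2 H each → 8
  2 × C: 1 H each → 2
  1 × C: no H
  1 × Cl: no H
  1 × F: no H
  1 × O: no H
  Total hydrogens = 10.
Molecular formula: C7H10ClFO

C7H10ClFO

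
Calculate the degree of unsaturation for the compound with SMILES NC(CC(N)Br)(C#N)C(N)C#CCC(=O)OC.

5

Molecular formula from the SMILES: C10H15BrN4O2.
DoU = (2C + 2 + N − H − X)/2 = (2·10 + 2 + 4 − 15 − 1)/2 = 10/2 = 5.
(Structurally: 0 ring(s) + 5 π bond(s) = 5.)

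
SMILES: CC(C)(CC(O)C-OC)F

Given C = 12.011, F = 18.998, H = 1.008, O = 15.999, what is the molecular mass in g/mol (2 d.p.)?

Molecular formula: C7H15FO2.
M = 7×12.011 + 1×18.998 + 15×1.008 + 2×15.999 = 150.19 g/mol.

150.19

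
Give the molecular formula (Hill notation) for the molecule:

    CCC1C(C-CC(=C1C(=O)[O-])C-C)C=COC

C14H21O3-

Heavy atoms from the SMILES: 14 C, 3 O.
Implicit hydrogens by atom environment:
  4 × C: 2 H each → 8
  4 × C: 1 H each → 4
  3 × C: 3 H each → 9
  3 × C: no H
  2 × O: no H
  1 × O (charge -1): no H
  Total hydrogens = 21.
Net charge -1.
Molecular formula: C14H21O3-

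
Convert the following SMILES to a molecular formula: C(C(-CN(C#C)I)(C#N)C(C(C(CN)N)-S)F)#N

Heavy atoms from the SMILES: 10 C, 1 F, 1 I, 5 N, 1 S.
Implicit hydrogens by atom environment:
  4 × C: 1 H each → 4
  4 × C: no H
  3 × N: no H
  2 × C: 2 H each → 4
  2 × N: 2 H each → 4
  1 × F: no H
  1 × I: no H
  1 × S: 1 H
  Total hydrogens = 13.
Molecular formula: C10H13FIN5S

C10H13FIN5S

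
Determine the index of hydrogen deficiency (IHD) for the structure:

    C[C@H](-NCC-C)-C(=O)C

1

Molecular formula from the SMILES: C7H15NO.
DoU = (2C + 2 + N − H − X)/2 = (2·7 + 2 + 1 − 15 − 0)/2 = 2/2 = 1.
(Structurally: 0 ring(s) + 1 π bond(s) = 1.)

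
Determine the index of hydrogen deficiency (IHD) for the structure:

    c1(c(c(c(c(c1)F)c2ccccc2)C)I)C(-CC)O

8

Molecular formula from the SMILES: C16H16FIO.
DoU = (2C + 2 + N − H − X)/2 = (2·16 + 2 + 0 − 16 − 2)/2 = 16/2 = 8.
(Structurally: 2 ring(s) + 6 π bond(s) = 8.)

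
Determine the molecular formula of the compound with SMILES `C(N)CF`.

Heavy atoms from the SMILES: 2 C, 1 F, 1 N.
Implicit hydrogens by atom environment:
  2 × C: 2 H each → 4
  1 × F: no H
  1 × N: 2 H
  Total hydrogens = 6.
Molecular formula: C2H6FN

C2H6FN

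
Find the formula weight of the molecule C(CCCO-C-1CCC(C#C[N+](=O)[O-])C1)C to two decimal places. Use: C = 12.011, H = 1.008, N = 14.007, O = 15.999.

225.29

Molecular formula: C12H19NO3.
M = 12×12.011 + 19×1.008 + 1×14.007 + 3×15.999 = 225.29 g/mol.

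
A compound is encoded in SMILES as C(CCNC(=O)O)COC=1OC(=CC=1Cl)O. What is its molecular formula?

C9H12ClNO5

Heavy atoms from the SMILES: 9 C, 1 Cl, 1 N, 5 O.
Implicit hydrogens by atom environment:
  4 × C: 2 H each → 8
  3 × C (aromatic): no H
  2 × O: 1 H each → 2
  2 × O: no H
  1 × C (aromatic): 1 H
  1 × C: no H
  1 × Cl: no H
  1 × N: 1 H
  1 × O (aromatic): no H
  Total hydrogens = 12.
Molecular formula: C9H12ClNO5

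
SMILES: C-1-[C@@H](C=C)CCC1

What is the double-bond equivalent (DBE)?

Molecular formula from the SMILES: C7H12.
DoU = (2C + 2 + N − H − X)/2 = (2·7 + 2 + 0 − 12 − 0)/2 = 4/2 = 2.
(Structurally: 1 ring(s) + 1 π bond(s) = 2.)

2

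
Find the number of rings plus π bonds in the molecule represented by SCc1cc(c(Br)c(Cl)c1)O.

Molecular formula from the SMILES: C7H6BrClOS.
DoU = (2C + 2 + N − H − X)/2 = (2·7 + 2 + 0 − 6 − 2)/2 = 8/2 = 4.
(Structurally: 1 ring(s) + 3 π bond(s) = 4.)

4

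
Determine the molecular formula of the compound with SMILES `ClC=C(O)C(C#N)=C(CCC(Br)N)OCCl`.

Heavy atoms from the SMILES: 1 Br, 9 C, 2 Cl, 2 N, 2 O.
Implicit hydrogens by atom environment:
  4 × C: no H
  3 × C: 2 H each → 6
  2 × C: 1 H each → 2
  2 × Cl: no H
  1 × Br: no H
  1 × N: 2 H
  1 × N: no H
  1 × O: 1 H
  1 × O: no H
  Total hydrogens = 11.
Molecular formula: C9H11BrCl2N2O2

C9H11BrCl2N2O2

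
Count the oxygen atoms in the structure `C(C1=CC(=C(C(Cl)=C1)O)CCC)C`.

The symbol for oxygen appears 1 time in the SMILES.

1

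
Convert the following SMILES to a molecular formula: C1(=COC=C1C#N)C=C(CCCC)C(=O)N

Heavy atoms from the SMILES: 12 C, 2 N, 2 O.
Implicit hydrogens by atom environment:
  3 × C: 2 H each → 6
  3 × C: no H
  2 × C (aromatic): 1 H each → 2
  2 × C (aromatic): no H
  1 × C: 3 H
  1 × C: 1 H
  1 × N: 2 H
  1 × N: no H
  1 × O (aromatic): no H
  1 × O: no H
  Total hydrogens = 14.
Molecular formula: C12H14N2O2

C12H14N2O2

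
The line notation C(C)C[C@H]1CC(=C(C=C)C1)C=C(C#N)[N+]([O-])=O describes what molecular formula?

Heavy atoms from the SMILES: 13 C, 2 N, 2 O.
Implicit hydrogens by atom environment:
  5 × C: 2 H each → 10
  4 × C: no H
  3 × C: 1 H each → 3
  1 × C: 3 H
  1 × N: no H
  1 × N (charge +1): no H
  1 × O: no H
  1 × O (charge -1): no H
  Total hydrogens = 16.
Molecular formula: C13H16N2O2

C13H16N2O2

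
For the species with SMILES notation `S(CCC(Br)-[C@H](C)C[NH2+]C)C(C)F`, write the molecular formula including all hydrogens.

Heavy atoms from the SMILES: 1 Br, 9 C, 1 F, 1 N, 1 S.
Implicit hydrogens by atom environment:
  3 × C: 3 H each → 9
  3 × C: 2 H each → 6
  3 × C: 1 H each → 3
  1 × Br: no H
  1 × F: no H
  1 × N (charge +1): 2 H
  1 × S: no H
  Total hydrogens = 20.
Net charge +1.
Molecular formula: C9H20BrFNS+

C9H20BrFNS+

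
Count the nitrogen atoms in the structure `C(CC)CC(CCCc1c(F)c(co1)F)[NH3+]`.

The symbol for nitrogen appears 1 time in the SMILES.

1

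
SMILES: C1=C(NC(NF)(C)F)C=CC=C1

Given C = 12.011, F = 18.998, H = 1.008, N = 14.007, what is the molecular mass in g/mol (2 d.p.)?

Molecular formula: C8H10F2N2.
M = 8×12.011 + 2×18.998 + 10×1.008 + 2×14.007 = 172.18 g/mol.

172.18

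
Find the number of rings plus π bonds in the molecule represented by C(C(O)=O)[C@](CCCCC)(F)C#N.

3

Molecular formula from the SMILES: C9H14FNO2.
DoU = (2C + 2 + N − H − X)/2 = (2·9 + 2 + 1 − 14 − 1)/2 = 6/2 = 3.
(Structurally: 0 ring(s) + 3 π bond(s) = 3.)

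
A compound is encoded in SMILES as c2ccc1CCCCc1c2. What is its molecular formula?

Heavy atoms from the SMILES: 10 C.
Implicit hydrogens by atom environment:
  4 × C: 2 H each → 8
  4 × C (aromatic): 1 H each → 4
  2 × C (aromatic): no H
  Total hydrogens = 12.
Molecular formula: C10H12

C10H12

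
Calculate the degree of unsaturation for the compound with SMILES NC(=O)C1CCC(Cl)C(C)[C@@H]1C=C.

3

Molecular formula from the SMILES: C10H16ClNO.
DoU = (2C + 2 + N − H − X)/2 = (2·10 + 2 + 1 − 16 − 1)/2 = 6/2 = 3.
(Structurally: 1 ring(s) + 2 π bond(s) = 3.)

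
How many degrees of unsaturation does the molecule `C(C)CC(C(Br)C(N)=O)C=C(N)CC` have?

Molecular formula from the SMILES: C10H19BrN2O.
DoU = (2C + 2 + N − H − X)/2 = (2·10 + 2 + 2 − 19 − 1)/2 = 4/2 = 2.
(Structurally: 0 ring(s) + 2 π bond(s) = 2.)

2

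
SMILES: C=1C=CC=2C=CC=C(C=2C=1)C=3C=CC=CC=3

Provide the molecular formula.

C16H12

Heavy atoms from the SMILES: 16 C.
Implicit hydrogens by atom environment:
  12 × C (aromatic): 1 H each → 12
  4 × C (aromatic): no H
  Total hydrogens = 12.
Molecular formula: C16H12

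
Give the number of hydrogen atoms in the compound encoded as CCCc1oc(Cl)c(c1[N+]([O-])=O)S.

8

Hydrogens are implicit in SMILES; fill each atom to its normal valence:
  4 × C (aromatic): no H
  2 × C: 2 H each → 4
  1 × C: 3 H
  1 × Cl: no H
  1 × N (charge +1): no H
  1 × O (aromatic): no H
  1 × O: no H
  1 × O (charge -1): no H
  1 × S: 1 H
  Total hydrogens = 8.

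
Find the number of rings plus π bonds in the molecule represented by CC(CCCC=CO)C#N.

3

Molecular formula from the SMILES: C8H13NO.
DoU = (2C + 2 + N − H − X)/2 = (2·8 + 2 + 1 − 13 − 0)/2 = 6/2 = 3.
(Structurally: 0 ring(s) + 3 π bond(s) = 3.)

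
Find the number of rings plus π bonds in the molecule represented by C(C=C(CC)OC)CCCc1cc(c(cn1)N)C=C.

6

Molecular formula from the SMILES: C16H24N2O.
DoU = (2C + 2 + N − H − X)/2 = (2·16 + 2 + 2 − 24 − 0)/2 = 12/2 = 6.
(Structurally: 1 ring(s) + 5 π bond(s) = 6.)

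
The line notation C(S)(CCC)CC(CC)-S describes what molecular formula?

Heavy atoms from the SMILES: 8 C, 2 S.
Implicit hydrogens by atom environment:
  4 × C: 2 H each → 8
  2 × C: 3 H each → 6
  2 × C: 1 H each → 2
  2 × S: 1 H each → 2
  Total hydrogens = 18.
Molecular formula: C8H18S2

C8H18S2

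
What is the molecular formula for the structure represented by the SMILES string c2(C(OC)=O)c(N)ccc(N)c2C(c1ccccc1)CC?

C17H20N2O2

Heavy atoms from the SMILES: 17 C, 2 N, 2 O.
Implicit hydrogens by atom environment:
  7 × C (aromatic): 1 H each → 7
  5 × C (aromatic): no H
  2 × C: 3 H each → 6
  2 × N: 2 H each → 4
  2 × O: no H
  1 × C: 2 H
  1 × C: 1 H
  1 × C: no H
  Total hydrogens = 20.
Molecular formula: C17H20N2O2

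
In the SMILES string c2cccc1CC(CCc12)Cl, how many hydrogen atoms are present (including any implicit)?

Hydrogens are implicit in SMILES; fill each atom to its normal valence:
  4 × C (aromatic): 1 H each → 4
  3 × C: 2 H each → 6
  2 × C (aromatic): no H
  1 × C: 1 H
  1 × Cl: no H
  Total hydrogens = 11.

11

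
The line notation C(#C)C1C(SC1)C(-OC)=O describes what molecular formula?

Heavy atoms from the SMILES: 7 C, 2 O, 1 S.
Implicit hydrogens by atom environment:
  3 × C: 1 H each → 3
  2 × C: no H
  2 × O: no H
  1 × C: 3 H
  1 × C: 2 H
  1 × S: no H
  Total hydrogens = 8.
Molecular formula: C7H8O2S

C7H8O2S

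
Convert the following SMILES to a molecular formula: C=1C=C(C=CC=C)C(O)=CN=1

Heavy atoms from the SMILES: 9 C, 1 N, 1 O.
Implicit hydrogens by atom environment:
  3 × C (aromatic): 1 H each → 3
  3 × C: 1 H each → 3
  2 × C (aromatic): no H
  1 × C: 2 H
  1 × N (aromatic): no H
  1 × O: 1 H
  Total hydrogens = 9.
Molecular formula: C9H9NO

C9H9NO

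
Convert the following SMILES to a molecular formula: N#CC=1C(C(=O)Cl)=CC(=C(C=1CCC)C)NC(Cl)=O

C13H12Cl2N2O2

Heavy atoms from the SMILES: 13 C, 2 Cl, 2 N, 2 O.
Implicit hydrogens by atom environment:
  5 × C (aromatic): no H
  3 × C: no H
  2 × C: 3 H each → 6
  2 × C: 2 H each → 4
  2 × Cl: no H
  2 × O: no H
  1 × C (aromatic): 1 H
  1 × N: 1 H
  1 × N: no H
  Total hydrogens = 12.
Molecular formula: C13H12Cl2N2O2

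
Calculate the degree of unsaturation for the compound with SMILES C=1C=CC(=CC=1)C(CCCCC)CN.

Molecular formula from the SMILES: C13H21N.
DoU = (2C + 2 + N − H − X)/2 = (2·13 + 2 + 1 − 21 − 0)/2 = 8/2 = 4.
(Structurally: 1 ring(s) + 3 π bond(s) = 4.)

4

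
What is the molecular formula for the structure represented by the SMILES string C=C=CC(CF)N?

Heavy atoms from the SMILES: 5 C, 1 F, 1 N.
Implicit hydrogens by atom environment:
  2 × C: 2 H each → 4
  2 × C: 1 H each → 2
  1 × C: no H
  1 × F: no H
  1 × N: 2 H
  Total hydrogens = 8.
Molecular formula: C5H8FN

C5H8FN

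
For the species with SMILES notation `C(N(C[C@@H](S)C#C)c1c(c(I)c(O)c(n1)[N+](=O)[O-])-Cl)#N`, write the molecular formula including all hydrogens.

C10H6ClIN4O3S

Heavy atoms from the SMILES: 10 C, 1 Cl, 1 I, 4 N, 3 O, 1 S.
Implicit hydrogens by atom environment:
  5 × C (aromatic): no H
  2 × C: 1 H each → 2
  2 × C: no H
  2 × N: no H
  1 × C: 2 H
  1 × Cl: no H
  1 × I: no H
  1 × N (aromatic): no H
  1 × N (charge +1): no H
  1 × O: 1 H
  1 × O: no H
  1 × O (charge -1): no H
  1 × S: 1 H
  Total hydrogens = 6.
Molecular formula: C10H6ClIN4O3S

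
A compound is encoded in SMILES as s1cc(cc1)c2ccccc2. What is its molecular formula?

C10H8S

Heavy atoms from the SMILES: 10 C, 1 S.
Implicit hydrogens by atom environment:
  8 × C (aromatic): 1 H each → 8
  2 × C (aromatic): no H
  1 × S (aromatic): no H
  Total hydrogens = 8.
Molecular formula: C10H8S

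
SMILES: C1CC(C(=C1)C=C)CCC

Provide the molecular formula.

Heavy atoms from the SMILES: 10 C.
Implicit hydrogens by atom environment:
  5 × C: 2 H each → 10
  3 × C: 1 H each → 3
  1 × C: 3 H
  1 × C: no H
  Total hydrogens = 16.
Molecular formula: C10H16

C10H16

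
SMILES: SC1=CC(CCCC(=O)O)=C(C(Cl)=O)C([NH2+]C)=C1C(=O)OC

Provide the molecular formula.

Heavy atoms from the SMILES: 14 C, 1 Cl, 1 N, 5 O, 1 S.
Implicit hydrogens by atom environment:
  5 × C (aromatic): no H
  4 × O: no H
  3 × C: 2 H each → 6
  3 × C: no H
  2 × C: 3 H each → 6
  1 × C (aromatic): 1 H
  1 × Cl: no H
  1 × N (charge +1): 2 H
  1 × O: 1 H
  1 × S: 1 H
  Total hydrogens = 17.
Net charge +1.
Molecular formula: C14H17ClNO5S+

C14H17ClNO5S+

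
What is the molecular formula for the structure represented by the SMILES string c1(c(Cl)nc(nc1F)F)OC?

Heavy atoms from the SMILES: 5 C, 1 Cl, 2 F, 2 N, 1 O.
Implicit hydrogens by atom environment:
  4 × C (aromatic): no H
  2 × F: no H
  2 × N (aromatic): no H
  1 × C: 3 H
  1 × Cl: no H
  1 × O: no H
  Total hydrogens = 3.
Molecular formula: C5H3ClF2N2O

C5H3ClF2N2O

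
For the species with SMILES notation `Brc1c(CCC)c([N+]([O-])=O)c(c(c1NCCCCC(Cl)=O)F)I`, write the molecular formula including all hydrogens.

Heavy atoms from the SMILES: 1 Br, 14 C, 1 Cl, 1 F, 1 I, 2 N, 3 O.
Implicit hydrogens by atom environment:
  6 × C: 2 H each → 12
  6 × C (aromatic): no H
  2 × O: no H
  1 × Br: no H
  1 × C: 3 H
  1 × C: no H
  1 × Cl: no H
  1 × F: no H
  1 × I: no H
  1 × N: 1 H
  1 × N (charge +1): no H
  1 × O (charge -1): no H
  Total hydrogens = 16.
Molecular formula: C14H16BrClFIN2O3

C14H16BrClFIN2O3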